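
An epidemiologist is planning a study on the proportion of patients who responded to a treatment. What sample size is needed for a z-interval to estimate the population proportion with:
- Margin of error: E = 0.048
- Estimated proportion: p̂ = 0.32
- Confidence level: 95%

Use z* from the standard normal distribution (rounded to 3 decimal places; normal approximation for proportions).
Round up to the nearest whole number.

Using z* for proportion z-interval (normal approximation).

For 95% confidence, z* = 1.96 (from standard normal table)

Sample size formula for proportion z-interval: n = z*²p̂(1-p̂)/E²

n = 1.96² × 0.32 × 0.68 / 0.048²
  = 3.8416 × 0.2176 / 0.002304
  = 362.8178

Round up to the nearest whole number: n = 363

363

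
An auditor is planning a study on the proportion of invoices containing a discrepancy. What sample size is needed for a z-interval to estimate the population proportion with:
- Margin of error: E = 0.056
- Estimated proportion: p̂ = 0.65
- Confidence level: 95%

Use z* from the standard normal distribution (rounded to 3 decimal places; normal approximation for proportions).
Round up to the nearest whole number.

Using z* for proportion z-interval (normal approximation).

For 95% confidence, z* = 1.96 (from standard normal table)

Sample size formula for proportion z-interval: n = z*²p̂(1-p̂)/E²

n = 1.96² × 0.65 × 0.35 / 0.056²
  = 3.8416 × 0.2275 / 0.003136
  = 278.6875

Round up to the nearest whole number: n = 279

279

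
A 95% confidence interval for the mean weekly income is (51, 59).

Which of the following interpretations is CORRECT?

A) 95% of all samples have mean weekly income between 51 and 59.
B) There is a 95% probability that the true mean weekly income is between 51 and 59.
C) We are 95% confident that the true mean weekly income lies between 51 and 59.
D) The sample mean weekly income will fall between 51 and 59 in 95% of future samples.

A confidence interval represents our confidence in the procedure, not a probability statement about the parameter.

Key concept: If we repeated this sampling process many times and computed a 95% CI each time, about 95% of those intervals would contain the true population parameter.

For this specific interval (51, 59):
- Midpoint (point estimate): 55
- Margin of error: 4

The correct interpretation is the one stating confidence that the true parameter lies in the interval — option C.

C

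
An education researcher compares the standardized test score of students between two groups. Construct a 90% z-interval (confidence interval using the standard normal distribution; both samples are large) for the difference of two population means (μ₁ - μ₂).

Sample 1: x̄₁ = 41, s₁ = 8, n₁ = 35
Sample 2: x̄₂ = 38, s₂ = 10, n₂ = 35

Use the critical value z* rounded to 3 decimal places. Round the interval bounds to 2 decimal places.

Both samples are large (n₁ = 35 ≥ 30, n₂ = 35 ≥ 30), so a z-interval for the difference of means applies.

Point estimate: x̄₁ - x̄₂ = 41 - 38 = 3

Standard error: SE = √(s₁²/n₁ + s₂²/n₂)
= √(8²/35 + 10²/35)
= √(1.828571 + 2.857143)
= 2.164651

For 90% confidence, z* = 1.645 (from standard normal table)
Margin of error: E = z* × SE = 1.645 × 2.164651 = 3.5609

Z-interval: (x̄₁ - x̄₂) ± E = 3 ± 3.5609 = (-0.5609, 6.5609)

Rounded to 2 decimal places:

(-0.56, 6.56)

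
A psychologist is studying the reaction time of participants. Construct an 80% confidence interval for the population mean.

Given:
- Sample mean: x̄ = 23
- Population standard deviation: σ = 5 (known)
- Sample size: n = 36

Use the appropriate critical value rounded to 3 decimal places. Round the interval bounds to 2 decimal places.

The population standard deviation σ is known, so use a z-interval (standard normal critical value).

For 80% confidence, z* = 1.282 (from standard normal table)

Standard error: SE = σ/√n = 5/√36 = 0.833333

Margin of error: E = z* × SE = 1.282 × 0.833333 = 1.0683

Z-interval: x̄ ± E = 23 ± 1.0683 = (21.9317, 24.0683)

Rounded to 2 decimal places:

(21.93, 24.07)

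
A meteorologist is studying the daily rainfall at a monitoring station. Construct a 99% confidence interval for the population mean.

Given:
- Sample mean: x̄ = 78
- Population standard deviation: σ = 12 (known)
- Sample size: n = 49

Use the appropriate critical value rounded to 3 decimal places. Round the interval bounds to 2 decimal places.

The population standard deviation σ is known, so use a z-interval (standard normal critical value).

For 99% confidence, z* = 2.576 (from standard normal table)

Standard error: SE = σ/√n = 12/√49 = 1.714286

Margin of error: E = z* × SE = 2.576 × 1.714286 = 4.4160

Z-interval: x̄ ± E = 78 ± 4.4160 = (73.5840, 82.4160)

Rounded to 2 decimal places:

(73.58, 82.42)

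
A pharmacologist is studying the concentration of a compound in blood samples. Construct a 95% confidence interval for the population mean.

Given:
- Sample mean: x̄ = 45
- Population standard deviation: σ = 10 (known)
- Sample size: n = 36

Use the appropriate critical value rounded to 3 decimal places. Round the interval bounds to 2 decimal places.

The population standard deviation σ is known, so use a z-interval (standard normal critical value).

For 95% confidence, z* = 1.96 (from standard normal table)

Standard error: SE = σ/√n = 10/√36 = 1.666667

Margin of error: E = z* × SE = 1.96 × 1.666667 = 3.2667

Z-interval: x̄ ± E = 45 ± 3.2667 = (41.7333, 48.2667)

Rounded to 2 decimal places:

(41.73, 48.27)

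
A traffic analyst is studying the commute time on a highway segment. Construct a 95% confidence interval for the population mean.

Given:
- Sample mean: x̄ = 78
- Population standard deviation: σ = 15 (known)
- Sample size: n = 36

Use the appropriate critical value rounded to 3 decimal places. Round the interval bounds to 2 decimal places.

The population standard deviation σ is known, so use a z-interval (standard normal critical value).

For 95% confidence, z* = 1.96 (from standard normal table)

Standard error: SE = σ/√n = 15/√36 = 2.500000

Margin of error: E = z* × SE = 1.96 × 2.500000 = 4.9000

Z-interval: x̄ ± E = 78 ± 4.9000 = (73.1000, 82.9000)

Rounded to 2 decimal places:

(73.10, 82.90)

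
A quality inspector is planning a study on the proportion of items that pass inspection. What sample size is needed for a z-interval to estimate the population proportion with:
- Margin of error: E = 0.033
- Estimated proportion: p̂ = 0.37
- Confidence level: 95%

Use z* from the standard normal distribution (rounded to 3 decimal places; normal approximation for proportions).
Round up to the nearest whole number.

Using z* for proportion z-interval (normal approximation).

For 95% confidence, z* = 1.96 (from standard normal table)

Sample size formula for proportion z-interval: n = z*²p̂(1-p̂)/E²

n = 1.96² × 0.37 × 0.63 / 0.033²
  = 3.8416 × 0.2331 / 0.001089
  = 822.2929

Round up to the nearest whole number: n = 823

823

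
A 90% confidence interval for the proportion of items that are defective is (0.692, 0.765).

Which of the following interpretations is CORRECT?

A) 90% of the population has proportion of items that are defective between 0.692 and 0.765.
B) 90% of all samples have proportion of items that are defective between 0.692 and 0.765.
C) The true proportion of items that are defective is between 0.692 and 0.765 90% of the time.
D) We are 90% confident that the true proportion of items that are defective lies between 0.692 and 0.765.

A confidence interval represents our confidence in the procedure, not a probability statement about the parameter.

Key concept: If we repeated this sampling process many times and computed a 90% CI each time, about 90% of those intervals would contain the true population parameter.

For this specific interval (0.692, 0.765):
- Midpoint (point estimate): 0.7285
- Margin of error: 0.0365

The correct interpretation is the one stating confidence that the true parameter lies in the interval — option D.

D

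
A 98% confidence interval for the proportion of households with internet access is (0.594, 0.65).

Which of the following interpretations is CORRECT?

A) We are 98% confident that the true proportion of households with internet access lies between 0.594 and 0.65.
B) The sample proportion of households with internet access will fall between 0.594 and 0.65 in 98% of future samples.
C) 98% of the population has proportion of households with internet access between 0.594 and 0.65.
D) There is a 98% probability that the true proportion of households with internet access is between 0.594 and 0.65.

A confidence interval represents our confidence in the procedure, not a probability statement about the parameter.

Key concept: If we repeated this sampling process many times and computed a 98% CI each time, about 98% of those intervals would contain the true population parameter.

For this specific interval (0.594, 0.65):
- Midpoint (point estimate): 0.622
- Margin of error: 0.028

The correct interpretation is the one stating confidence that the true parameter lies in the interval — option A.

A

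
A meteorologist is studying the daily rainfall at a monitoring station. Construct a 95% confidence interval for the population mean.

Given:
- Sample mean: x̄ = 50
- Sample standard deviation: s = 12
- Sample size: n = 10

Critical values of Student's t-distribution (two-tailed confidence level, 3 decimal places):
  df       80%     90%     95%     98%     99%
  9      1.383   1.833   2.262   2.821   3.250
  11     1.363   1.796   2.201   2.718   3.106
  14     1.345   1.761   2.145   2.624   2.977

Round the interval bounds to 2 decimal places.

The population standard deviation σ is unknown (only the sample standard deviation s is given), so use a t-interval with df = n - 1 = 10 - 1 = 9.

For 95% confidence with df = 9, t* = 2.262 (from t-table)

Standard error: SE = s/√n = 12/√10 = 3.794733

Margin of error: E = t* × SE = 2.262 × 3.794733 = 8.5837

T-interval: x̄ ± E = 50 ± 8.5837 = (41.4163, 58.5837)

Rounded to 2 decimal places:

(41.42, 58.58)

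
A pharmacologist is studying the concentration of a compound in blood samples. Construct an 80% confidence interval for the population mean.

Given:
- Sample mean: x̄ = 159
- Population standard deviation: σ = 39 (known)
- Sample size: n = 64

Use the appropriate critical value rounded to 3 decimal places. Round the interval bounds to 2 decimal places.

The population standard deviation σ is known, so use a z-interval (standard normal critical value).

For 80% confidence, z* = 1.282 (from standard normal table)

Standard error: SE = σ/√n = 39/√64 = 4.875000

Margin of error: E = z* × SE = 1.282 × 4.875000 = 6.2498

Z-interval: x̄ ± E = 159 ± 6.2498 = (152.7502, 165.2498)

Rounded to 2 decimal places:

(152.75, 165.25)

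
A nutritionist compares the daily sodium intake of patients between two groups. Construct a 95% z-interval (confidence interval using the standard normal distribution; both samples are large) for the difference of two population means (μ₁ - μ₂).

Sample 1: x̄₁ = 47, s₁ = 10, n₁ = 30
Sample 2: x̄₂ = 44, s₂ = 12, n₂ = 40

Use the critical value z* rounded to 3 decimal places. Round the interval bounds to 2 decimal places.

Both samples are large (n₁ = 30 ≥ 30, n₂ = 40 ≥ 30), so a z-interval for the difference of means applies.

Point estimate: x̄₁ - x̄₂ = 47 - 44 = 3

Standard error: SE = √(s₁²/n₁ + s₂²/n₂)
= √(10²/30 + 12²/40)
= √(3.333333 + 3.600000)
= 2.633122

For 95% confidence, z* = 1.96 (from standard normal table)
Margin of error: E = z* × SE = 1.96 × 2.633122 = 5.1609

Z-interval: (x̄₁ - x̄₂) ± E = 3 ± 5.1609 = (-2.1609, 8.1609)

Rounded to 2 decimal places:

(-2.16, 8.16)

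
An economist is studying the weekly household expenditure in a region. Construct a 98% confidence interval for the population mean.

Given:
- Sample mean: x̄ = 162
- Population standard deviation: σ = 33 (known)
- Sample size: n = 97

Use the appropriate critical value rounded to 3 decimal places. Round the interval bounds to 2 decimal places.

The population standard deviation σ is known, so use a z-interval (standard normal critical value).

For 98% confidence, z* = 2.326 (from standard normal table)

Standard error: SE = σ/√n = 33/√97 = 3.350642

Margin of error: E = z* × SE = 2.326 × 3.350642 = 7.7936

Z-interval: x̄ ± E = 162 ± 7.7936 = (154.2064, 169.7936)

Rounded to 2 decimal places:

(154.21, 169.79)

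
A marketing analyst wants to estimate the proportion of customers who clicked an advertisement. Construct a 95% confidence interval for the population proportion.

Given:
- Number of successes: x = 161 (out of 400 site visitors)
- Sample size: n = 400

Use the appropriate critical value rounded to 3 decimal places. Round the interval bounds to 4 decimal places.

Sample proportion: p̂ = 161/400 = 0.402500

Check conditions for normal approximation:
  np̂ = 161 ≥ 10 ✓
  n(1-p̂) = 239 ≥ 10 ✓

The sample is large enough, so use a z-interval (normal approximation) for the proportion.

For 95% confidence, z* = 1.96 (from standard normal table)

Standard error: SE = √(p̂(1-p̂)/n) = √(0.402500×0.597500/400) = 0.02452008

Margin of error: E = z* × SE = 1.96 × 0.02452008 = 0.048059

Z-interval: p̂ ± E = 0.402500 ± 0.048059 = (0.354441, 0.450559)

Rounded to 4 decimal places:

(0.3544, 0.4506)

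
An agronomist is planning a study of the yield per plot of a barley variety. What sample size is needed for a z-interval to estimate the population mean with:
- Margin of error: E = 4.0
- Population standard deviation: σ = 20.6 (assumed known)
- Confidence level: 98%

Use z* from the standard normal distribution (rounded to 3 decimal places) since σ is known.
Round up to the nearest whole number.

Using z* since population σ is known (z-interval formula).

For 98% confidence, z* = 2.326 (from standard normal table)

Sample size formula for z-interval: n = (z*σ/E)²

n = (2.326 × 20.6 / 4.0)²
  = (11.978900)²
  = 143.4940

Round up to the nearest whole number: n = 144

144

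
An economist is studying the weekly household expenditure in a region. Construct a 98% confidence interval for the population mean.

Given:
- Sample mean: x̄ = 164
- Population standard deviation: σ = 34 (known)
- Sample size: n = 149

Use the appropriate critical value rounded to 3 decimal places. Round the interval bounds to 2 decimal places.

The population standard deviation σ is known, so use a z-interval (standard normal critical value).

For 98% confidence, z* = 2.326 (from standard normal table)

Standard error: SE = σ/√n = 34/√149 = 2.785389

Margin of error: E = z* × SE = 2.326 × 2.785389 = 6.4788

Z-interval: x̄ ± E = 164 ± 6.4788 = (157.5212, 170.4788)

Rounded to 2 decimal places:

(157.52, 170.48)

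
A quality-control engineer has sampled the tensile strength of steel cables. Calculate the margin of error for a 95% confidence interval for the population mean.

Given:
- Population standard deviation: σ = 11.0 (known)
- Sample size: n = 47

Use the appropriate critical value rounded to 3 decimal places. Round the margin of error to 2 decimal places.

The population standard deviation σ is known, so use the z-interval margin of error formula.

For 95% confidence, z* = 1.96 (from standard normal table)

Margin of error formula for z-interval: E = z* × σ/√n

E = 1.96 × 11.0/√47
  = 1.96 × 1.604515
  = 3.1448

Rounded to 2 decimal places:

3.14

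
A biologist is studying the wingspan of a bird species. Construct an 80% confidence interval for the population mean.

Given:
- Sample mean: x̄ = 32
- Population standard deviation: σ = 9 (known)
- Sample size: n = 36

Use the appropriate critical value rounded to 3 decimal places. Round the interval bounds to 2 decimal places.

The population standard deviation σ is known, so use a z-interval (standard normal critical value).

For 80% confidence, z* = 1.282 (from standard normal table)

Standard error: SE = σ/√n = 9/√36 = 1.500000

Margin of error: E = z* × SE = 1.282 × 1.500000 = 1.9230

Z-interval: x̄ ± E = 32 ± 1.9230 = (30.0770, 33.9230)

Rounded to 2 decimal places:

(30.08, 33.92)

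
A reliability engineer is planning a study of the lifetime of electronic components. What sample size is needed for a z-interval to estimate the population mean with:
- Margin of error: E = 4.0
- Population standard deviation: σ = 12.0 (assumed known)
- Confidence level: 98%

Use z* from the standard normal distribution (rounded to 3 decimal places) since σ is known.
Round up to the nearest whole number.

Using z* since population σ is known (z-interval formula).

For 98% confidence, z* = 2.326 (from standard normal table)

Sample size formula for z-interval: n = (z*σ/E)²

n = (2.326 × 12.0 / 4.0)²
  = (6.978000)²
  = 48.6925

Round up to the nearest whole number: n = 49

49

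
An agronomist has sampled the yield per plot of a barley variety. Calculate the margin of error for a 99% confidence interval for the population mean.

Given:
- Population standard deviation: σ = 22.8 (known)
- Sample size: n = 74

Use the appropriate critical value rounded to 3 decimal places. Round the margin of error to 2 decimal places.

The population standard deviation σ is known, so use the z-interval margin of error formula.

For 99% confidence, z* = 2.576 (from standard normal table)

Margin of error formula for z-interval: E = z* × σ/√n

E = 2.576 × 22.8/√74
  = 2.576 × 2.650446
  = 6.8275

Rounded to 2 decimal places:

6.83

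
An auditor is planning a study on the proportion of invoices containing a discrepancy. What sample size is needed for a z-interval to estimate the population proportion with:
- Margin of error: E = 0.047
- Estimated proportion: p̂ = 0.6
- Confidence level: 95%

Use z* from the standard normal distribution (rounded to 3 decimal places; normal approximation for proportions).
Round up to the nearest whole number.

Using z* for proportion z-interval (normal approximation).

For 95% confidence, z* = 1.96 (from standard normal table)

Sample size formula for proportion z-interval: n = z*²p̂(1-p̂)/E²

n = 1.96² × 0.6 × 0.4 / 0.047²
  = 3.8416 × 0.24 / 0.002209
  = 417.3762

Round up to the nearest whole number: n = 418

418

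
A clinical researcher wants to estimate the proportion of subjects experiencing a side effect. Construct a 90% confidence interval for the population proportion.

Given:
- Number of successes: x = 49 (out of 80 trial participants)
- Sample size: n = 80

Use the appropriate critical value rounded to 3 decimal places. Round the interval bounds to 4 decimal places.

Sample proportion: p̂ = 49/80 = 0.612500

Check conditions for normal approximation:
  np̂ = 49 ≥ 10 ✓
  n(1-p̂) = 31 ≥ 10 ✓

The sample is large enough, so use a z-interval (normal approximation) for the proportion.

For 90% confidence, z* = 1.645 (from standard normal table)

Standard error: SE = √(p̂(1-p̂)/n) = √(0.612500×0.387500/80) = 0.05446831

Margin of error: E = z* × SE = 1.645 × 0.05446831 = 0.089600

Z-interval: p̂ ± E = 0.612500 ± 0.089600 = (0.522900, 0.702100)

Rounded to 4 decimal places:

(0.5229, 0.7021)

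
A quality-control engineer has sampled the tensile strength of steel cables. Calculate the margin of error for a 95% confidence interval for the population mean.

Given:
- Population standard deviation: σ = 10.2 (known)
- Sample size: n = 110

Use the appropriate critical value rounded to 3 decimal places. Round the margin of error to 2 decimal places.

The population standard deviation σ is known, so use the z-interval margin of error formula.

For 95% confidence, z* = 1.96 (from standard normal table)

Margin of error formula for z-interval: E = z* × σ/√n

E = 1.96 × 10.2/√110
  = 1.96 × 0.972532
  = 1.9062

Rounded to 2 decimal places:

1.91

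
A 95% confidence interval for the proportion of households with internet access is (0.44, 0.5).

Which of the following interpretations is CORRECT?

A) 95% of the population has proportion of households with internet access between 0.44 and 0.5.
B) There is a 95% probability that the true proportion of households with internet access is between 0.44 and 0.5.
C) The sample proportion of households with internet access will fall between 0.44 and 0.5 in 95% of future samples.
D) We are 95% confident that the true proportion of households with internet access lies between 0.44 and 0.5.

A confidence interval represents our confidence in the procedure, not a probability statement about the parameter.

Key concept: If we repeated this sampling process many times and computed a 95% CI each time, about 95% of those intervals would contain the true population parameter.

For this specific interval (0.44, 0.5):
- Midpoint (point estimate): 0.47
- Margin of error: 0.03

The correct interpretation is the one stating confidence that the true parameter lies in the interval — option D.

D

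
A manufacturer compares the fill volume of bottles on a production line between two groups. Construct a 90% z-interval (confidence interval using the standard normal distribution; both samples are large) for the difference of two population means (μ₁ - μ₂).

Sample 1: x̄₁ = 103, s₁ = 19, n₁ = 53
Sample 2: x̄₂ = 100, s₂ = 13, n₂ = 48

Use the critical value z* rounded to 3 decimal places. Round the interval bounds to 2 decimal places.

Both samples are large (n₁ = 53 ≥ 30, n₂ = 48 ≥ 30), so a z-interval for the difference of means applies.

Point estimate: x̄₁ - x̄₂ = 103 - 100 = 3

Standard error: SE = √(s₁²/n₁ + s₂²/n₂)
= √(19²/53 + 13²/48)
= √(6.811321 + 3.520833)
= 3.214367

For 90% confidence, z* = 1.645 (from standard normal table)
Margin of error: E = z* × SE = 1.645 × 3.214367 = 5.2876

Z-interval: (x̄₁ - x̄₂) ± E = 3 ± 5.2876 = (-2.2876, 8.2876)

Rounded to 2 decimal places:

(-2.29, 8.29)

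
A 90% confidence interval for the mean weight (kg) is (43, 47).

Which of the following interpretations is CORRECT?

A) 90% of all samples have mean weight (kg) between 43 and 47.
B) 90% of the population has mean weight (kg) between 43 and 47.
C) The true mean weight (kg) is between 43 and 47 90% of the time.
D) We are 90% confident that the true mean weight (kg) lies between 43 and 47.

A confidence interval represents our confidence in the procedure, not a probability statement about the parameter.

Key concept: If we repeated this sampling process many times and computed a 90% CI each time, about 90% of those intervals would contain the true population parameter.

For this specific interval (43, 47):
- Midpoint (point estimate): 45
- Margin of error: 2

The correct interpretation is the one stating confidence that the true parameter lies in the interval — option D.

D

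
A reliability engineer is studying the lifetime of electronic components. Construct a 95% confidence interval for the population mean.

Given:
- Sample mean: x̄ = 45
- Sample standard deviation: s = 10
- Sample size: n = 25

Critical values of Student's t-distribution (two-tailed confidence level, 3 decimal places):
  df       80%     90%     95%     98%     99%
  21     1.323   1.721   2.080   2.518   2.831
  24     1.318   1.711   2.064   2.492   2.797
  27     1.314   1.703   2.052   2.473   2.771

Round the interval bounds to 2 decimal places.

The population standard deviation σ is unknown (only the sample standard deviation s is given), so use a t-interval with df = n - 1 = 25 - 1 = 24.

For 95% confidence with df = 24, t* = 2.064 (from t-table)

Standard error: SE = s/√n = 10/√25 = 2.000000

Margin of error: E = t* × SE = 2.064 × 2.000000 = 4.1280

T-interval: x̄ ± E = 45 ± 4.1280 = (40.8720, 49.1280)

Rounded to 2 decimal places:

(40.87, 49.13)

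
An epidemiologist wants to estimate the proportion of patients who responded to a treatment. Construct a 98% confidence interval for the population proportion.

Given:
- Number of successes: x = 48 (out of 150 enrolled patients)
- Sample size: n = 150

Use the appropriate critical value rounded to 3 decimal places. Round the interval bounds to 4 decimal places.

Sample proportion: p̂ = 48/150 = 0.320000

Check conditions for normal approximation:
  np̂ = 48 ≥ 10 ✓
  n(1-p̂) = 102 ≥ 10 ✓

The sample is large enough, so use a z-interval (normal approximation) for the proportion.

For 98% confidence, z* = 2.326 (from standard normal table)

Standard error: SE = √(p̂(1-p̂)/n) = √(0.320000×0.680000/150) = 0.03808762

Margin of error: E = z* × SE = 2.326 × 0.03808762 = 0.088592

Z-interval: p̂ ± E = 0.320000 ± 0.088592 = (0.231408, 0.408592)

Rounded to 4 decimal places:

(0.2314, 0.4086)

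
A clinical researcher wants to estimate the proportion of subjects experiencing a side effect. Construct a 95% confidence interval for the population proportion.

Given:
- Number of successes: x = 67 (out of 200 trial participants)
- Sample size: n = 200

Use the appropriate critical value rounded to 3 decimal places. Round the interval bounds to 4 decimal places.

Sample proportion: p̂ = 67/200 = 0.335000

Check conditions for normal approximation:
  np̂ = 67 ≥ 10 ✓
  n(1-p̂) = 133 ≥ 10 ✓

The sample is large enough, so use a z-interval (normal approximation) for the proportion.

For 95% confidence, z* = 1.96 (from standard normal table)

Standard error: SE = √(p̂(1-p̂)/n) = √(0.335000×0.665000/200) = 0.03337477

Margin of error: E = z* × SE = 1.96 × 0.03337477 = 0.065415

Z-interval: p̂ ± E = 0.335000 ± 0.065415 = (0.269585, 0.400415)

Rounded to 4 decimal places:

(0.2696, 0.4004)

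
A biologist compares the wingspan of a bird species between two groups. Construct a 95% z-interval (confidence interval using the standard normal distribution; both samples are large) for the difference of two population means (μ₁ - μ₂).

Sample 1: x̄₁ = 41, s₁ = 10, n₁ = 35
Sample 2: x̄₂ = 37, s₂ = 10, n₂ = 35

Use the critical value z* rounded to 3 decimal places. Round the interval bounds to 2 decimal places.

Both samples are large (n₁ = 35 ≥ 30, n₂ = 35 ≥ 30), so a z-interval for the difference of means applies.

Point estimate: x̄₁ - x̄₂ = 41 - 37 = 4

Standard error: SE = √(s₁²/n₁ + s₂²/n₂)
= √(10²/35 + 10²/35)
= √(2.857143 + 2.857143)
= 2.390457

For 95% confidence, z* = 1.96 (from standard normal table)
Margin of error: E = z* × SE = 1.96 × 2.390457 = 4.6853

Z-interval: (x̄₁ - x̄₂) ± E = 4 ± 4.6853 = (-0.6853, 8.6853)

Rounded to 2 decimal places:

(-0.69, 8.69)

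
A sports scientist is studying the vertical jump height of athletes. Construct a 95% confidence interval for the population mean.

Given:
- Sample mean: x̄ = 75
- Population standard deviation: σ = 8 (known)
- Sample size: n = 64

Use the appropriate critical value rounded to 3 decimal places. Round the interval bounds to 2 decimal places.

The population standard deviation σ is known, so use a z-interval (standard normal critical value).

For 95% confidence, z* = 1.96 (from standard normal table)

Standard error: SE = σ/√n = 8/√64 = 1.000000

Margin of error: E = z* × SE = 1.96 × 1.000000 = 1.9600

Z-interval: x̄ ± E = 75 ± 1.9600 = (73.0400, 76.9600)

Rounded to 2 decimal places:

(73.04, 76.96)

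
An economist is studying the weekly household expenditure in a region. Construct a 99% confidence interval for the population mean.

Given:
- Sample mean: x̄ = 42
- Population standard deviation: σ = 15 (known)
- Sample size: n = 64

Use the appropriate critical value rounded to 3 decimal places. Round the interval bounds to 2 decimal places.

The population standard deviation σ is known, so use a z-interval (standard normal critical value).

For 99% confidence, z* = 2.576 (from standard normal table)

Standard error: SE = σ/√n = 15/√64 = 1.875000

Margin of error: E = z* × SE = 2.576 × 1.875000 = 4.8300

Z-interval: x̄ ± E = 42 ± 4.8300 = (37.1700, 46.8300)

Rounded to 2 decimal places:

(37.17, 46.83)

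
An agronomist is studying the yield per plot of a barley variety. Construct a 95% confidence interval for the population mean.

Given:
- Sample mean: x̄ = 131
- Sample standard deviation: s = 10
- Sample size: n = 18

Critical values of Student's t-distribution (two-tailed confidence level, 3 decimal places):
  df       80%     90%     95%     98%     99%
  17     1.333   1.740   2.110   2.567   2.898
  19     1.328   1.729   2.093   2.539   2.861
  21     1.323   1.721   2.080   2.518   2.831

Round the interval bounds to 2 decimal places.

The population standard deviation σ is unknown (only the sample standard deviation s is given), so use a t-interval with df = n - 1 = 18 - 1 = 17.

For 95% confidence with df = 17, t* = 2.110 (from t-table)

Standard error: SE = s/√n = 10/√18 = 2.357023

Margin of error: E = t* × SE = 2.110 × 2.357023 = 4.9733

T-interval: x̄ ± E = 131 ± 4.9733 = (126.0267, 135.9733)

Rounded to 2 decimal places:

(126.03, 135.97)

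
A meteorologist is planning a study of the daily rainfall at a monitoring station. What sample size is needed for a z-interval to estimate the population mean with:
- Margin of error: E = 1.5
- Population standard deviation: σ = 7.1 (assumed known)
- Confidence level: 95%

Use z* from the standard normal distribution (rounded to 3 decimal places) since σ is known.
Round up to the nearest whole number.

Using z* since population σ is known (z-interval formula).

For 95% confidence, z* = 1.96 (from standard normal table)

Sample size formula for z-interval: n = (z*σ/E)²

n = (1.96 × 7.1 / 1.5)²
  = (9.277333)²
  = 86.0689

Round up to the nearest whole number: n = 87

87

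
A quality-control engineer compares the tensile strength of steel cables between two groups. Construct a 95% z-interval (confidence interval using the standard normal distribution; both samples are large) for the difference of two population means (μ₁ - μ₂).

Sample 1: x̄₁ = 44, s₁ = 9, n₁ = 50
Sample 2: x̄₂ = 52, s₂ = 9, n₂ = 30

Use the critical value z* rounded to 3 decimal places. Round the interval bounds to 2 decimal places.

Both samples are large (n₁ = 50 ≥ 30, n₂ = 30 ≥ 30), so a z-interval for the difference of means applies.

Point estimate: x̄₁ - x̄₂ = 44 - 52 = -8

Standard error: SE = √(s₁²/n₁ + s₂²/n₂)
= √(9²/50 + 9²/30)
= √(1.620000 + 2.700000)
= 2.078461

For 95% confidence, z* = 1.96 (from standard normal table)
Margin of error: E = z* × SE = 1.96 × 2.078461 = 4.0738

Z-interval: (x̄₁ - x̄₂) ± E = -8 ± 4.0738 = (-12.0738, -3.9262)

Rounded to 2 decimal places:

(-12.07, -3.93)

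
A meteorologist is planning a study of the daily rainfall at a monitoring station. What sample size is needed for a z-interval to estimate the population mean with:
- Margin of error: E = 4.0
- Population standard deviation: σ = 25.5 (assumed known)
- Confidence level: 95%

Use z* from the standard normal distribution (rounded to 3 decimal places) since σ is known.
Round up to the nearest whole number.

Using z* since population σ is known (z-interval formula).

For 95% confidence, z* = 1.96 (from standard normal table)

Sample size formula for z-interval: n = (z*σ/E)²

n = (1.96 × 25.5 / 4.0)²
  = (12.495000)²
  = 156.1250

Round up to the nearest whole number: n = 157

157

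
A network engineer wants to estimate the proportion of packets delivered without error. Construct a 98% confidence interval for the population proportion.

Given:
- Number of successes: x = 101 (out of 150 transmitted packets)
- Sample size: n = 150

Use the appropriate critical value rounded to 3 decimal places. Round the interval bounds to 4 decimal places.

Sample proportion: p̂ = 101/150 = 0.673333

Check conditions for normal approximation:
  np̂ = 101 ≥ 10 ✓
  n(1-p̂) = 49 ≥ 10 ✓

The sample is large enough, so use a z-interval (normal approximation) for the proportion.

For 98% confidence, z* = 2.326 (from standard normal table)

Standard error: SE = √(p̂(1-p̂)/n) = √(0.673333×0.326667/150) = 0.03829322

Margin of error: E = z* × SE = 2.326 × 0.03829322 = 0.089070

Z-interval: p̂ ± E = 0.673333 ± 0.089070 = (0.584263, 0.762403)

Rounded to 4 decimal places:

(0.5843, 0.7624)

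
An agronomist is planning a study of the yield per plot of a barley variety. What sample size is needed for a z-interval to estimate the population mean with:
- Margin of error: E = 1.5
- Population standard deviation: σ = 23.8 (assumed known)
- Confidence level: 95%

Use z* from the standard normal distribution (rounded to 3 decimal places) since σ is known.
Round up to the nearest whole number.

Using z* since population σ is known (z-interval formula).

For 95% confidence, z* = 1.96 (from standard normal table)

Sample size formula for z-interval: n = (z*σ/E)²

n = (1.96 × 23.8 / 1.5)²
  = (31.098667)²
  = 967.1271

Round up to the nearest whole number: n = 968

968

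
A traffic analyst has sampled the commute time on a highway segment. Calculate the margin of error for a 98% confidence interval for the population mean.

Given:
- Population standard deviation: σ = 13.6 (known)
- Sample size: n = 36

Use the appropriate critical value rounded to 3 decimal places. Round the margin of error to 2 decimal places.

The population standard deviation σ is known, so use the z-interval margin of error formula.

For 98% confidence, z* = 2.326 (from standard normal table)

Margin of error formula for z-interval: E = z* × σ/√n

E = 2.326 × 13.6/√36
  = 2.326 × 2.266667
  = 5.2723

Rounded to 2 decimal places:

5.27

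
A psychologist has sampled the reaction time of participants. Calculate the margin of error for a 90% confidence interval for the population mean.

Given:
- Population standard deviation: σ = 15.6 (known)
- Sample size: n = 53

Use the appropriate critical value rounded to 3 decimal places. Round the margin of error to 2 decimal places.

The population standard deviation σ is known, so use the z-interval margin of error formula.

For 90% confidence, z* = 1.645 (from standard normal table)

Margin of error formula for z-interval: E = z* × σ/√n

E = 1.645 × 15.6/√53
  = 1.645 × 2.142825
  = 3.5249

Rounded to 2 decimal places:

3.52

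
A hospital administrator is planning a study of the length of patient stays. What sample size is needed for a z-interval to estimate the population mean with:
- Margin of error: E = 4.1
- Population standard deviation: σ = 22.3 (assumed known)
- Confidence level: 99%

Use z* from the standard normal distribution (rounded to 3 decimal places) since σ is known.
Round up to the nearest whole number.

Using z* since population σ is known (z-interval formula).

For 99% confidence, z* = 2.576 (from standard normal table)

Sample size formula for z-interval: n = (z*σ/E)²

n = (2.576 × 22.3 / 4.1)²
  = (14.010927)²
  = 196.3061

Round up to the nearest whole number: n = 197

197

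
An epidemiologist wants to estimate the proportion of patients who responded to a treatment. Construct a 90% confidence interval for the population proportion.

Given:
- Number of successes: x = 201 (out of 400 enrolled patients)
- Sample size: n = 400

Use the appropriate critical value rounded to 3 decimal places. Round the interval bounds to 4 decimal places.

Sample proportion: p̂ = 201/400 = 0.502500

Check conditions for normal approximation:
  np̂ = 201 ≥ 10 ✓
  n(1-p̂) = 199 ≥ 10 ✓

The sample is large enough, so use a z-interval (normal approximation) for the proportion.

For 90% confidence, z* = 1.645 (from standard normal table)

Standard error: SE = √(p̂(1-p̂)/n) = √(0.502500×0.497500/400) = 0.02499969

Margin of error: E = z* × SE = 1.645 × 0.02499969 = 0.041124

Z-interval: p̂ ± E = 0.502500 ± 0.041124 = (0.461376, 0.543624)

Rounded to 4 decimal places:

(0.4614, 0.5436)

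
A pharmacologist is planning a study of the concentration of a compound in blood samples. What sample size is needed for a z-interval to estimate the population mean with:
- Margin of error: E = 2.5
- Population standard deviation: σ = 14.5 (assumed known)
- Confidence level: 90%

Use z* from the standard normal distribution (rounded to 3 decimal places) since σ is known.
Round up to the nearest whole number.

Using z* since population σ is known (z-interval formula).

For 90% confidence, z* = 1.645 (from standard normal table)

Sample size formula for z-interval: n = (z*σ/E)²

n = (1.645 × 14.5 / 2.5)²
  = (9.541000)²
  = 91.0307

Round up to the nearest whole number: n = 92

92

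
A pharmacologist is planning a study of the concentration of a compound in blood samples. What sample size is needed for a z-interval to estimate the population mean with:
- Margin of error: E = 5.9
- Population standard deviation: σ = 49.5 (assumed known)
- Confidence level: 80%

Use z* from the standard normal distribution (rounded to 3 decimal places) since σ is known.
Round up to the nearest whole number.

Using z* since population σ is known (z-interval formula).

For 80% confidence, z* = 1.282 (from standard normal table)

Sample size formula for z-interval: n = (z*σ/E)²

n = (1.282 × 49.5 / 5.9)²
  = (10.755763)²
  = 115.6864

Round up to the nearest whole number: n = 116

116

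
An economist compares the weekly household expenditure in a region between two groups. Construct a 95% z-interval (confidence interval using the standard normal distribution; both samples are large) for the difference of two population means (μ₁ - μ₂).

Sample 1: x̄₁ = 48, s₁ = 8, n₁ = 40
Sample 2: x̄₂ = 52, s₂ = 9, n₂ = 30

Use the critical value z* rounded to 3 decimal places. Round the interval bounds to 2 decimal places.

Both samples are large (n₁ = 40 ≥ 30, n₂ = 30 ≥ 30), so a z-interval for the difference of means applies.

Point estimate: x̄₁ - x̄₂ = 48 - 52 = -4

Standard error: SE = √(s₁²/n₁ + s₂²/n₂)
= √(8²/40 + 9²/30)
= √(1.600000 + 2.700000)
= 2.073644

For 95% confidence, z* = 1.96 (from standard normal table)
Margin of error: E = z* × SE = 1.96 × 2.073644 = 4.0643

Z-interval: (x̄₁ - x̄₂) ± E = -4 ± 4.0643 = (-8.0643, 0.0643)

Rounded to 2 decimal places:

(-8.06, 0.06)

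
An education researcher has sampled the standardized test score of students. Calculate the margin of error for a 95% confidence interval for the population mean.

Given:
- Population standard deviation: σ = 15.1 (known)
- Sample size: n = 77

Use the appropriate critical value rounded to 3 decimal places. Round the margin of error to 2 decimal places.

The population standard deviation σ is known, so use the z-interval margin of error formula.

For 95% confidence, z* = 1.96 (from standard normal table)

Margin of error formula for z-interval: E = z* × σ/√n

E = 1.96 × 15.1/√77
  = 1.96 × 1.720805
  = 3.3728

Rounded to 2 decimal places:

3.37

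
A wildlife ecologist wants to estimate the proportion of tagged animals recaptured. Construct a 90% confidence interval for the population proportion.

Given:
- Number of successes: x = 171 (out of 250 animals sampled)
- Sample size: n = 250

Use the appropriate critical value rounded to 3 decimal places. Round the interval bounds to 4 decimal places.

Sample proportion: p̂ = 171/250 = 0.684000

Check conditions for normal approximation:
  np̂ = 171 ≥ 10 ✓
  n(1-p̂) = 79 ≥ 10 ✓

The sample is large enough, so use a z-interval (normal approximation) for the proportion.

For 90% confidence, z* = 1.645 (from standard normal table)

Standard error: SE = √(p̂(1-p̂)/n) = √(0.684000×0.316000/250) = 0.02940367

Margin of error: E = z* × SE = 1.645 × 0.02940367 = 0.048369

Z-interval: p̂ ± E = 0.684000 ± 0.048369 = (0.635631, 0.732369)

Rounded to 4 decimal places:

(0.6356, 0.7324)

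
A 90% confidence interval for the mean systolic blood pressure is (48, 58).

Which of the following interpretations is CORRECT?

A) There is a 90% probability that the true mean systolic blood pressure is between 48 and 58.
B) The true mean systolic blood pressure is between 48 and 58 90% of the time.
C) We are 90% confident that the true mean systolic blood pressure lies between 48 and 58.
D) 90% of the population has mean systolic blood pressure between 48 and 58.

A confidence interval represents our confidence in the procedure, not a probability statement about the parameter.

Key concept: If we repeated this sampling process many times and computed a 90% CI each time, about 90% of those intervals would contain the true population parameter.

For this specific interval (48, 58):
- Midpoint (point estimate): 53
- Margin of error: 5

The correct interpretation is the one stating confidence that the true parameter lies in the interval — option C.

C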